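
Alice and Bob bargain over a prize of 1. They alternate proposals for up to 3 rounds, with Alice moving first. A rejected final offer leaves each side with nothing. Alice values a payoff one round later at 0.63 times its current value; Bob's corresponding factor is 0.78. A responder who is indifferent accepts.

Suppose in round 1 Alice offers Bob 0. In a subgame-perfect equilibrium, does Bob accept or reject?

Round 3 (Alice proposes): Bob will accept anything ≥ 0, so Alice offers 0 and keeps 1.
Round 2 (Bob proposes): Alice can get 1 next round, worth 0.63 × 1 = 0.63 now; Bob offers that and keeps 0.37.
So by rejecting in round 1, Bob gets 0.37 next round, worth 0.78 × 0.37 = 0.2886 now.
Offer 0 < 0.2886, so Bob rejects.

Reject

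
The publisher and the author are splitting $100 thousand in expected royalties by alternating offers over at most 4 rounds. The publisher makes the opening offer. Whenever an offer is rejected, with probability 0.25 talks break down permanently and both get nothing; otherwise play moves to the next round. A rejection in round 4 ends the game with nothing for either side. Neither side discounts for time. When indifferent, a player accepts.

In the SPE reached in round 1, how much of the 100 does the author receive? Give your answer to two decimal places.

60.94

Round 4 (the author proposes): the publisher will accept anything ≥ 0, so the author offers 0 and keeps 100.
Round 3 (the publisher proposes): rejecting gives the author an expected 0.75 × 100 = 75. The publisher offers 75 and keeps 100 − 75 = 25.
Round 2 (the author proposes): rejecting gives the publisher an expected 0.75 × 25 = 18.75. The author offers 18.75 and keeps 100 − 18.75 = 81.25.
Round 1 (the publisher proposes): rejecting gives the author an expected 0.75 × 81.25 = 60.9375, so the publisher offers 60.9375, keeping 39.0625.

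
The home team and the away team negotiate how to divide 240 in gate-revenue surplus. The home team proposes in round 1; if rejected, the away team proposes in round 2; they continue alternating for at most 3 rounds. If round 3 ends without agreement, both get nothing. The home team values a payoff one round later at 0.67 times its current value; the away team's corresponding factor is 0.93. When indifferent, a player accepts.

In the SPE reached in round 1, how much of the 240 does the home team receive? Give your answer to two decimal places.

166.34

By backward induction:
Round 3 (the home team proposes): the away team will accept anything ≥ 0, so the home team offers 0 and keeps 240.
Round 2 (the away team proposes): the home team can get 240 next round, worth 0.67 × 240 = 160.8 now, so the away team offers 160.8, keeping 79.2.
Round 1 (the home team proposes): the away team can get 79.2 next round, worth 0.93 × 79.2 = 73.656 now, so the home team offers 73.656, keeping 166.344.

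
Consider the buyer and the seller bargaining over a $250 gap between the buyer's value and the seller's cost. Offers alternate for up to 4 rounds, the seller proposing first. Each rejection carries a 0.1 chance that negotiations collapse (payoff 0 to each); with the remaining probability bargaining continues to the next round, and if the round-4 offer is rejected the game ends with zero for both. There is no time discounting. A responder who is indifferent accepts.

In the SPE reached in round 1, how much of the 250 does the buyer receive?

Round 4 (the buyer proposes): rejection yields 0 for the seller; the buyer offers 0 and keeps 250.
Round 3 (the seller proposes): rejecting gives the buyer an expected 0.9 × 250 = 225, so the seller offers 225, keeping 25.
Round 2 (the buyer proposes): rejecting gives the seller an expected 0.9 × 25 = 22.5, so the buyer offers 22.5, keeping 227.5.
Round 1 (the seller proposes): rejecting gives the buyer an expected 0.9 × 227.5 = 204.75, so the seller offers 204.75, keeping 45.25.

204.75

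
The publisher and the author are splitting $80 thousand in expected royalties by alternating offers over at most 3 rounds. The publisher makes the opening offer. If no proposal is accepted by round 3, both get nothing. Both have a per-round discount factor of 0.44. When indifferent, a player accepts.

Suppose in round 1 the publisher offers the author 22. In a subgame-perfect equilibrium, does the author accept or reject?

Round 3 (the publisher proposes): the author will accept anything ≥ 0, so the publisher offers 0 and keeps 80.
Round 2 (the author proposes): the publisher can get 80 next round, worth 0.44 × 80 = 35.2 now; the author offers that and keeps 44.8.
So by rejecting in round 1, the author gets 44.8 next round, worth 0.44 × 44.8 = 19.712 now.
Offer 22 ≥ 19.712, so the author accepts.

Accept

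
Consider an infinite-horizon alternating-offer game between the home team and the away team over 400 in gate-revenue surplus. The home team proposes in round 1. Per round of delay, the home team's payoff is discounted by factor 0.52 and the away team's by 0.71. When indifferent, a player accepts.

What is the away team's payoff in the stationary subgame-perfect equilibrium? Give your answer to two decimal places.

When the home team proposes, the away team accepts any offer worth at least 0.71 times what the away team would get by proposing next round; and vice versa.
This gives x = 400 − 0.71y and y = 400 − 0.52x, where x and y are each side's share when it proposes.
Hence (1 − 0.71·0.52)x = 400(1 − 0.71), i.e. 0.6308·x = 116.
x ≈ 183.8935; the away team's share is 400 − x ≈ 216.1065.

216.11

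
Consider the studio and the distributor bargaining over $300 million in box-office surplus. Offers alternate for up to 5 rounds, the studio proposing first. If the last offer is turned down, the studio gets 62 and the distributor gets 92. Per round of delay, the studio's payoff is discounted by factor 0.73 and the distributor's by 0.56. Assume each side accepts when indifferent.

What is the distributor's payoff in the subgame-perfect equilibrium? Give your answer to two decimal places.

Round 5 (the studio proposes): the distributor gets 92 if talks fail, so the studio offers 92 and keeps 208.
Round 4 (the distributor proposes): the studio can get 208 next round, worth 0.73 × 208 = 151.84 now; the distributor offers that and keeps 148.16.
Round 3 (the studio proposes): the distributor can get 148.16 next round, worth 0.56 × 148.16 = 82.9696 now, so the studio offers 82.9696, keeping 217.0304.
Round 2 (the distributor proposes): the studio can get 217.0304 next round, worth 0.73 × 217.0304 = 158.432192 now; the distributor offers that and keeps 141.567808.
Round 1 (the studio proposes): the distributor can get 141.567808 next round, worth 0.56 × 141.567808 = 79.27797248 now. The studio offers 79.27797248 and keeps 300 − 79.27797248 = 220.72202752.

79.28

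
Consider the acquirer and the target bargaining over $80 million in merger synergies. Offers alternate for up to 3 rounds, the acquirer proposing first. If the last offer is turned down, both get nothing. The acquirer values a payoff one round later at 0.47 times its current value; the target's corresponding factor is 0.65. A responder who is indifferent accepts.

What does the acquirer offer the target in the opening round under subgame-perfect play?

Solve by backward induction from round 3.
Round 3 (the acquirer proposes): rejection yields 0 for the target; the acquirer offers 0 and keeps 80.
Round 2 (the target proposes): the acquirer can get 80 next round, worth 0.47 × 80 = 37.6 now. The target offers 37.6 and keeps 80 − 37.6 = 42.4.
Round 1 (the acquirer proposes): the target can get 42.4 next round, worth 0.65 × 42.4 = 27.56 now, so the acquirer offers 27.56, keeping 52.44.

27.56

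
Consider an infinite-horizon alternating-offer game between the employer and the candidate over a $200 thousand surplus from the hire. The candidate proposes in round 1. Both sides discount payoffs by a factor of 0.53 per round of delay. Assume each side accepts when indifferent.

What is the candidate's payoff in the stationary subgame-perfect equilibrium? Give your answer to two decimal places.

130.72

In a stationary SPE each proposer offers the other exactly their discounted continuation value.
If the candidate keeps x when proposing and the employer keeps y when proposing, then x = 200 − 0.53y and y = 200 − 0.53x.
Solving: x = 200(1 − 0.53) / (1 − 0.53·0.53) = 94 / 0.7191 ≈ 130.7190.
The employer gets 200 − 130.7190 ≈ 69.2810.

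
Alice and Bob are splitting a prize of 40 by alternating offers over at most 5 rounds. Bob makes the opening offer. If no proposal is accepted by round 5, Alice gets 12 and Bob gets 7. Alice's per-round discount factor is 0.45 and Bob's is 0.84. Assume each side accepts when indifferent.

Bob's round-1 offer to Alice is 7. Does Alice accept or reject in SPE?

Accept

Work out Alice's continuation value if the offer is rejected.
Round 5 (Bob proposes): Alice gets 12 if talks fail, so Bob offers 12 and keeps 28.
Round 4 (Alice proposes): Bob can get 28 next round, worth 0.84 × 28 = 23.52 now; Alice offers that and keeps 16.48.
Round 3 (Bob proposes): Alice can get 16.48 next round, worth 0.45 × 16.48 = 7.416 now, so Bob offers 7.416, keeping 32.584.
Round 2 (Alice proposes): Bob can get 32.584 next round, worth 0.84 × 32.584 = 27.37056 now; Alice offers that and keeps 12.62944.
So by rejecting in round 1, Alice gets 12.62944 next round, worth 0.45 × 12.62944 = 5.683248 now.
Offer 7 ≥ 5.683248, so Alice accepts.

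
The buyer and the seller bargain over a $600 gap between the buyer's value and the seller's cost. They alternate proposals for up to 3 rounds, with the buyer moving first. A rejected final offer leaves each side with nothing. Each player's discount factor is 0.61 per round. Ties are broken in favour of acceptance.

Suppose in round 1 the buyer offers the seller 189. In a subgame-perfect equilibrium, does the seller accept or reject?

Work out the seller's continuation value if the offer is rejected.
Round 3 (the buyer proposes): rejection yields 0 for the seller; the buyer offers 0 and keeps 600.
Round 2 (the seller proposes): the buyer can get 600 next round, worth 0.61 × 600 = 366 now. The seller offers 366 and keeps 600 − 366 = 234.
So by rejecting in round 1, the seller gets 234 next round, worth 0.61 × 234 = 142.74 now.
Offer 189 ≥ 142.74, so the seller accepts.

Accept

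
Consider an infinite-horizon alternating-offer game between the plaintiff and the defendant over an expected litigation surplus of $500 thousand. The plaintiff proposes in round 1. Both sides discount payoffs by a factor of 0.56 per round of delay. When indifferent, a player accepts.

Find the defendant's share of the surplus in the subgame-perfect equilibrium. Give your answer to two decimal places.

Let x be the plaintiff's share when the plaintiff proposes and y be the defendant's share when the defendant proposes.
The defendant accepts iff offered ≥ 0.56·y, so x = 500 − 0.56y. Symmetrically y = 500 − 0.56x.
Substituting: x = 500 − 0.56(500 − 0.56x), giving x(1 − 0.56·0.56) = 500(1 − 0.56).
So x = 500 × 0.44 / 0.6864 ≈ 320.5128, and the defendant receives 500 − x ≈ 179.4872.

179.49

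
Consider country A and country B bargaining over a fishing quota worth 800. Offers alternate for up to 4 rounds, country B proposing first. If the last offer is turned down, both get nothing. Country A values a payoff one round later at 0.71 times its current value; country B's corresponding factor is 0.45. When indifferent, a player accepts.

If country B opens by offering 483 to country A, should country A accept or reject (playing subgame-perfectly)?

Work out country A's continuation value if the offer is rejected.
Round 4 (country A proposes): country B will accept anything ≥ 0, so country A offers 0 and keeps 800.
Round 3 (country B proposes): country A can get 800 next round, worth 0.71 × 800 = 568 now, so country B offers 568, keeping 232.
Round 2 (country A proposes): country B can get 232 next round, worth 0.45 × 232 = 104.4 now; country A offers that and keeps 695.6.
So by rejecting in round 1, country A gets 695.6 next round, worth 0.71 × 695.6 = 493.876 now.
Offer 483 < 493.876, so country A rejects.

Reject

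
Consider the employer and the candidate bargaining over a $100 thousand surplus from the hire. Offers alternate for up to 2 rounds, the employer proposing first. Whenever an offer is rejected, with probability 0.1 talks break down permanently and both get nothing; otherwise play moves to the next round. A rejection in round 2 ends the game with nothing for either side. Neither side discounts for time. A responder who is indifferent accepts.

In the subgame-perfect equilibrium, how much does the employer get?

10

By backward induction:
Round 2 (the candidate proposes): the employer will accept anything ≥ 0, so the candidate offers 0 and keeps 100.
Round 1 (the employer proposes): rejecting gives the candidate an expected 0.9 × 100 = 90, so the employer offers 90, keeping 10.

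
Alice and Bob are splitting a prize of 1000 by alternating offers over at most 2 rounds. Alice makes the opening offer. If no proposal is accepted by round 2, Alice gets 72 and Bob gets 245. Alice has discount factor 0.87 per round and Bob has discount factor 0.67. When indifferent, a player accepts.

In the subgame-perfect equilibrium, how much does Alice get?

378.24

Work backward from the last round.
Round 2 (Bob proposes): Alice gets 72 if talks fail, so Bob offers 72 and keeps 928.
Round 1 (Alice proposes): Bob can get 928 next round, worth 0.67 × 928 = 621.76 now, so Alice offers 621.76, keeping 378.24.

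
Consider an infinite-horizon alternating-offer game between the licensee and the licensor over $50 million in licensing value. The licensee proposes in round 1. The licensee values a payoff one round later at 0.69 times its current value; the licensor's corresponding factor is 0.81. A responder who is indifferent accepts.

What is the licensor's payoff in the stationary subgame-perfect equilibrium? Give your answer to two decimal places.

Let x be the licensee's share when the licensee proposes and y be the licensor's share when the licensor proposes.
The licensor accepts iff offered ≥ 0.81·y, so x = 50 − 0.81y. Symmetrically y = 50 − 0.69x.
Substituting: x = 50 − 0.81(50 − 0.69x), giving x(1 − 0.69·0.81) = 50(1 − 0.81).
So x = 50 × 0.19 / 0.4411 ≈ 21.5371, and the licensor receives 50 − x ≈ 28.4629.

28.46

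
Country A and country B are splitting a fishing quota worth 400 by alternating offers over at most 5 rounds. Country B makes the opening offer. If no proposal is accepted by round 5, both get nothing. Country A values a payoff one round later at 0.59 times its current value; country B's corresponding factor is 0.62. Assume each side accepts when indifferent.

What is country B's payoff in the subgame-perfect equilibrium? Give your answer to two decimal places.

Round 5 (country B proposes): country A will accept anything ≥ 0, so country B offers 0 and keeps 400.
Round 4 (country A proposes): country B can get 400 next round, worth 0.62 × 400 = 248 now. Country A offers 248 and keeps 400 − 248 = 152.
Round 3 (country B proposes): country A can get 152 next round, worth 0.59 × 152 = 89.68 now; country B offers that and keeps 310.32.
Round 2 (country A proposes): country B can get 310.32 next round, worth 0.62 × 310.32 = 192.3984 now, so country A offers 192.3984, keeping 207.6016.
Round 1 (country B proposes): country A can get 207.6016 next round, worth 0.59 × 207.6016 = 122.484944 now. Country B offers 122.484944 and keeps 400 − 122.484944 = 277.515056.

277.52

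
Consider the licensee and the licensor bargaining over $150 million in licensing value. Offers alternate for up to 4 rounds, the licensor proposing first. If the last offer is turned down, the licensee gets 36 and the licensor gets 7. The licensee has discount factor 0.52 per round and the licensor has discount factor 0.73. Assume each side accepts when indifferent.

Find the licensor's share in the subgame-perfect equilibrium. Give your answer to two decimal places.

Round 4 (the licensee proposes): the licensor gets 7 if talks fail, so the licensee offers 7 and keeps 143.
Round 3 (the licensor proposes): the licensee can get 143 next round, worth 0.52 × 143 = 74.36 now, so the licensor offers 74.36, keeping 75.64.
Round 2 (the licensee proposes): the licensor can get 75.64 next round, worth 0.73 × 75.64 = 55.2172 now; the licensee offers that and keeps 94.7828.
Round 1 (the licensor proposes): the licensee can get 94.7828 next round, worth 0.52 × 94.7828 = 49.287056 now; the licensor offers that and keeps 100.712944.

100.71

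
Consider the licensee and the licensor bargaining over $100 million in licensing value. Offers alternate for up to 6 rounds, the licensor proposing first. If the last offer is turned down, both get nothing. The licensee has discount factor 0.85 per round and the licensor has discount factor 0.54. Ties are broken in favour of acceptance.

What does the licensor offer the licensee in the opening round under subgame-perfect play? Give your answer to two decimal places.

Round 6 (the licensee proposes): rejection yields 0 for the licensor; the licensee offers 0 and keeps 100.
Round 5 (the licensor proposes): the licensee can get 100 next round, worth 0.85 × 100 = 85 now. The licensor offers 85 and keeps 100 − 85 = 15.
Round 4 (the licensee proposes): the licensor can get 15 next round, worth 0.54 × 15 = 8.1 now, so the licensee offers 8.1, keeping 91.9.
Round 3 (the licensor proposes): the licensee can get 91.9 next round, worth 0.85 × 91.9 = 78.115 now; the licensor offers that and keeps 21.885.
Round 2 (the licensee proposes): the licensor can get 21.885 next round, worth 0.54 × 21.885 = 11.8179 now; the licensee offers that and keeps 88.1821.
Round 1 (the licensor proposes): the licensee can get 88.1821 next round, worth 0.85 × 88.1821 = 74.954785 now. The licensor offers 74.954785 and keeps 100 − 74.954785 = 25.045215.

74.95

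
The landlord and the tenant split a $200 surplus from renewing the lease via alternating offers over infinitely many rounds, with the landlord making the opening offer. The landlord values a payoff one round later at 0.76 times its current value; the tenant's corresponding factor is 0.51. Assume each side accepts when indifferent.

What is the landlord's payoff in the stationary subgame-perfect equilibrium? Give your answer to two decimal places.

160.03

Let x be the landlord's share when the landlord proposes and y be the tenant's share when the tenant proposes.
The tenant accepts iff offered ≥ 0.51·y, so x = 200 − 0.51y. Symmetrically y = 200 − 0.76x.
Substituting: x = 200 − 0.51(200 − 0.76x), giving x(1 − 0.76·0.51) = 200(1 − 0.51).
So x = 200 × 0.49 / 0.6124 ≈ 160.0261, and the tenant receives 200 − x ≈ 39.9739.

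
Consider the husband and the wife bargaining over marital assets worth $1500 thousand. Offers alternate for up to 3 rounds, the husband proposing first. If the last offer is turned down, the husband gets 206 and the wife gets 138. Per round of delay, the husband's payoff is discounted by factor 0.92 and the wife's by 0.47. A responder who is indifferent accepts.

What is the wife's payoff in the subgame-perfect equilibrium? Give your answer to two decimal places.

Solve by backward induction from round 3.
Round 3 (the husband proposes): the wife gets 138 if talks fail, so the husband offers 138 and keeps 1362.
Round 2 (the wife proposes): the husband can get 1362 next round, worth 0.92 × 1362 = 1253.04 now. The wife offers 1253.04 and keeps 1500 − 1253.04 = 246.96.
Round 1 (the husband proposes): the wife can get 246.96 next round, worth 0.47 × 246.96 = 116.0712 now; the husband offers that and keeps 1383.9288.

116.07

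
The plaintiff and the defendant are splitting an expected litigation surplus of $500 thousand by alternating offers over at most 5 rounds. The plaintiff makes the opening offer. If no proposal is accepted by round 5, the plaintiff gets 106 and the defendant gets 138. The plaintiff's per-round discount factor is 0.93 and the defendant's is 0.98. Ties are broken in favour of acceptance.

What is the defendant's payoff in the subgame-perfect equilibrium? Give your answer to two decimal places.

Round 5 (the plaintiff proposes): the defendant gets 138 if talks fail, so the plaintiff offers 138 and keeps 362.
Round 4 (the defendant proposes): the plaintiff can get 362 next round, worth 0.93 × 362 = 336.66 now; the defendant offers that and keeps 163.34.
Round 3 (the plaintiff proposes): the defendant can get 163.34 next round, worth 0.98 × 163.34 = 160.0732 now, so the plaintiff offers 160.0732, keeping 339.9268.
Round 2 (the defendant proposes): the plaintiff can get 339.9268 next round, worth 0.93 × 339.9268 = 316.131924 now; the defendant offers that and keeps 183.868076.
Round 1 (the plaintiff proposes): the defendant can get 183.868076 next round, worth 0.98 × 183.868076 = 180.19071448 now, so the plaintiff offers 180.19071448, keeping 319.80928552.

180.19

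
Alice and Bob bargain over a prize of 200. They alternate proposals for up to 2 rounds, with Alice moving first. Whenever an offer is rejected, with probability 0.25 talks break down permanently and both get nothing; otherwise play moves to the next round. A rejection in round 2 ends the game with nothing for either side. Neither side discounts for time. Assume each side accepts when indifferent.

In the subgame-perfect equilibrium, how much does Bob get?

By backward induction:
Round 2 (Bob proposes): Alice will accept anything ≥ 0, so Bob offers 0 and keeps 200.
Round 1 (Alice proposes): rejecting gives Bob an expected 0.75 × 200 = 150. Alice offers 150 and keeps 200 − 150 = 50.

150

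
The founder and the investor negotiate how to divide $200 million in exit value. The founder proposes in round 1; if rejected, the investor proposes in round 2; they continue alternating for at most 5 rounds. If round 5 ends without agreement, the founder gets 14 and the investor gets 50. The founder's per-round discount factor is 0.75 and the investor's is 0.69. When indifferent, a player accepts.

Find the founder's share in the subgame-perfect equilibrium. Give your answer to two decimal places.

134.26

Round 5 (the founder proposes): the investor gets 50 if talks fail, so the founder offers 50 and keeps 150.
Round 4 (the investor proposes): the founder can get 150 next round, worth 0.75 × 150 = 112.5 now; the investor offers that and keeps 87.5.
Round 3 (the founder proposes): the investor can get 87.5 next round, worth 0.69 × 87.5 = 60.375 now. The founder offers 60.375 and keeps 200 − 60.375 = 139.625.
Round 2 (the investor proposes): the founder can get 139.625 next round, worth 0.75 × 139.625 = 104.71875 now; the investor offers that and keeps 95.28125.
Round 1 (the founder proposes): the investor can get 95.28125 next round, worth 0.69 × 95.28125 = 65.7440625 now, so the founder offers 65.7440625, keeping 134.2559375.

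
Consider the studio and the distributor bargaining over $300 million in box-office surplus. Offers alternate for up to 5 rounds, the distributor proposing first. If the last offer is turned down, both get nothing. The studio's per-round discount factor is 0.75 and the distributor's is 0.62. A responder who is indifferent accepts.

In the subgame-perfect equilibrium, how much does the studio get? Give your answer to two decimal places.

125.26

Round 5 (the distributor proposes): rejection yields 0 for the studio; the distributor offers 0 and keeps 300.
Round 4 (the studio proposes): the distributor can get 300 next round, worth 0.62 × 300 = 186 now; the studio offers that and keeps 114.
Round 3 (the distributor proposes): the studio can get 114 next round, worth 0.75 × 114 = 85.5 now, so the distributor offers 85.5, keeping 214.5.
Round 2 (the studio proposes): the distributor can get 214.5 next round, worth 0.62 × 214.5 = 132.99 now, so the studio offers 132.99, keeping 167.01.
Round 1 (the distributor proposes): the studio can get 167.01 next round, worth 0.75 × 167.01 = 125.2575 now; the distributor offers that and keeps 174.7425.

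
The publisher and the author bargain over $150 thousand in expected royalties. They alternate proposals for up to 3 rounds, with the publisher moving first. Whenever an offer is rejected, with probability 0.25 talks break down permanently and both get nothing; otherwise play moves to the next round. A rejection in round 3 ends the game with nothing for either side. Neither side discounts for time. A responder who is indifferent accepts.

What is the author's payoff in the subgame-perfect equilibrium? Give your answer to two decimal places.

28.13

Round 3 (the publisher proposes): rejection yields 0 for the author; the publisher offers 0 and keeps 150.
Round 2 (the author proposes): rejecting gives the publisher an expected 0.75 × 150 = 112.5; the author offers that and keeps 37.5.
Round 1 (the publisher proposes): rejecting gives the author an expected 0.75 × 37.5 = 28.125. The publisher offers 28.125 and keeps 150 − 28.125 = 121.875.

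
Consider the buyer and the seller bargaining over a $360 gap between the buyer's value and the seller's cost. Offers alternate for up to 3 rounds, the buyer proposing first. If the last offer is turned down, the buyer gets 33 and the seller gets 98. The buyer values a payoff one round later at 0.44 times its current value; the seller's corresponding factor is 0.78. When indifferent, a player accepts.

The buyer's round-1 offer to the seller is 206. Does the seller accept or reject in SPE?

Accept

Round 3 (the buyer proposes): the seller gets 98 if talks fail, so the buyer offers 98 and keeps 262.
Round 2 (the seller proposes): the buyer can get 262 next round, worth 0.44 × 262 = 115.28 now, so the seller offers 115.28, keeping 244.72.
So by rejecting in round 1, the seller gets 244.72 next round, worth 0.78 × 244.72 = 190.8816 now.
Offer 206 ≥ 190.8816, so the seller accepts.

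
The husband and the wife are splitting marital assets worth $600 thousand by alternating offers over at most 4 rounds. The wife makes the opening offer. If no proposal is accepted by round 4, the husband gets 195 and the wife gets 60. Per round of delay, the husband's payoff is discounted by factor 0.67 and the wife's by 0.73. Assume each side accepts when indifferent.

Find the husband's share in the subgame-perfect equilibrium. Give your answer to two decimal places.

285.50

Round 4 (the husband proposes): the wife gets 60 if talks fail, so the husband offers 60 and keeps 540.
Round 3 (the wife proposes): the husband can get 540 next round, worth 0.67 × 540 = 361.8 now; the wife offers that and keeps 238.2.
Round 2 (the husband proposes): the wife can get 238.2 next round, worth 0.73 × 238.2 = 173.886 now, so the husband offers 173.886, keeping 426.114.
Round 1 (the wife proposes): the husband can get 426.114 next round, worth 0.67 × 426.114 = 285.49638 now, so the wife offers 285.49638, keeping 314.50362.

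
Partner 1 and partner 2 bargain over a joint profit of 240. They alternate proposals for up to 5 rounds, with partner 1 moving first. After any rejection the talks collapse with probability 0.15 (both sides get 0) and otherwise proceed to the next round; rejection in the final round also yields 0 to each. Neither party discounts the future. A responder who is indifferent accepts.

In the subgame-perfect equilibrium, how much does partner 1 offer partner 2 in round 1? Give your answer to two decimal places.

52.71

Round 5 (partner 1 proposes): partner 2 will accept anything ≥ 0, so partner 1 offers 0 and keeps 240.
Round 4 (partner 2 proposes): rejecting gives partner 1 an expected 0.85 × 240 = 204; partner 2 offers that and keeps 36.
Round 3 (partner 1 proposes): rejecting gives partner 2 an expected 0.85 × 36 = 30.6, so partner 1 offers 30.6, keeping 209.4.
Round 2 (partner 2 proposes): rejecting gives partner 1 an expected 0.85 × 209.4 = 177.99, so partner 2 offers 177.99, keeping 62.01.
Round 1 (partner 1 proposes): rejecting gives partner 2 an expected 0.85 × 62.01 = 52.7085, so partner 1 offers 52.7085, keeping 187.2915.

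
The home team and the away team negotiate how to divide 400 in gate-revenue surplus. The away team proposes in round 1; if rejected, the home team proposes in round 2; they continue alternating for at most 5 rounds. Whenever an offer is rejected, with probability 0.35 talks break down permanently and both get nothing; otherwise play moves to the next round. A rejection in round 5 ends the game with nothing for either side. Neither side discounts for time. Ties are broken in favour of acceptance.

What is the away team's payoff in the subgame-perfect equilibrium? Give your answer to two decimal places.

Round 5 (the away team proposes): rejection yields 0 for the home team; the away team offers 0 and keeps 400.
Round 4 (the home team proposes): rejecting gives the away team an expected 0.65 × 400 = 260; the home team offers that and keeps 140.
Round 3 (the away team proposes): rejecting gives the home team an expected 0.65 × 140 = 91, so the away team offers 91, keeping 309.
Round 2 (the home team proposes): rejecting gives the away team an expected 0.65 × 309 = 200.85; the home team offers that and keeps 199.15.
Round 1 (the away team proposes): rejecting gives the home team an expected 0.65 × 199.15 = 129.4475; the away team offers that and keeps 270.5525.

270.55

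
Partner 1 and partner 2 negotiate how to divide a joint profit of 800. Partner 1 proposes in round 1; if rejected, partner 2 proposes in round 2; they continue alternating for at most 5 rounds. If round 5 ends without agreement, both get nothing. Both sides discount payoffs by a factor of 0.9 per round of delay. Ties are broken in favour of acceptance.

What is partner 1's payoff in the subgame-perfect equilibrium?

Round 5 (partner 1 proposes): rejection yields 0 for partner 2; partner 1 offers 0 and keeps 800.
Round 4 (partner 2 proposes): partner 1 can get 800 next round, worth 0.9 × 800 = 720 now; partner 2 offers that and keeps 80.
Round 3 (partner 1 proposes): partner 2 can get 80 next round, worth 0.9 × 80 = 72 now. Partner 1 offers 72 and keeps 800 − 72 = 728.
Round 2 (partner 2 proposes): partner 1 can get 728 next round, worth 0.9 × 728 = 655.2 now, so partner 2 offers 655.2, keeping 144.8.
Round 1 (partner 1 proposes): partner 2 can get 144.8 next round, worth 0.9 × 144.8 = 130.32 now. Partner 1 offers 130.32 and keeps 800 − 130.32 = 669.68.

669.68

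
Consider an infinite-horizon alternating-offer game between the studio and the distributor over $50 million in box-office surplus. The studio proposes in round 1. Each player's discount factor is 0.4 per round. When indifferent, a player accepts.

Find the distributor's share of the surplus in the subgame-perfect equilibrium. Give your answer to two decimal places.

Let x be the studio's share when the studio proposes and y be the distributor's share when the distributor proposes.
The distributor accepts iff offered ≥ 0.4·y, so x = 50 − 0.4y. Symmetrically y = 50 − 0.4x.
Substituting: x = 50 − 0.4(50 − 0.4x), giving x(1 − 0.4·0.4) = 50(1 − 0.4).
So x = 50 × 0.6 / 0.84 ≈ 35.7143, and the distributor receives 50 − x ≈ 14.2857.

14.29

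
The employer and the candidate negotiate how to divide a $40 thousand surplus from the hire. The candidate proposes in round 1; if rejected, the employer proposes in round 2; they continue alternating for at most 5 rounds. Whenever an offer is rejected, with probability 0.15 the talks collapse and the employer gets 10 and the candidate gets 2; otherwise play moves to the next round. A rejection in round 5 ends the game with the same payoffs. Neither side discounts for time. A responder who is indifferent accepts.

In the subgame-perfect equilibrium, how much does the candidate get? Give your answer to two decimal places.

23.85

By backward induction:
Round 5 (the candidate proposes): the employer gets 10 if talks fail, so the candidate offers 10 and keeps 30.
Round 4 (the employer proposes): rejecting gives the candidate an expected 0.85 × 30 + 0.15 × 2 = 25.8. The employer offers 25.8 and keeps 40 − 25.8 = 14.2.
Round 3 (the candidate proposes): rejecting gives the employer an expected 0.85 × 14.2 + 0.15 × 10 = 13.57. The candidate offers 13.57 and keeps 40 − 13.57 = 26.43.
Round 2 (the employer proposes): rejecting gives the candidate an expected 0.85 × 26.43 + 0.15 × 2 = 22.7655, so the employer offers 22.7655, keeping 17.2345.
Round 1 (the candidate proposes): rejecting gives the employer an expected 0.85 × 17.2345 + 0.15 × 10 = 16.149325; the candidate offers that and keeps 23.850675.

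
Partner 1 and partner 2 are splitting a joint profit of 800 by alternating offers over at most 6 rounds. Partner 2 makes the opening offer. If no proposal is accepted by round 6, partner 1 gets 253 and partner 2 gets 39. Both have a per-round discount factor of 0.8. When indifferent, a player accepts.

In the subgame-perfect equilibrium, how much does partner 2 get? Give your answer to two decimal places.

Round 6 (partner 1 proposes): partner 2 gets 39 if talks fail, so partner 1 offers 39 and keeps 761.
Round 5 (partner 2 proposes): partner 1 can get 761 next round, worth 0.8 × 761 = 608.8 now; partner 2 offers that and keeps 191.2.
Round 4 (partner 1 proposes): partner 2 can get 191.2 next round, worth 0.8 × 191.2 = 152.96 now; partner 1 offers that and keeps 647.04.
Round 3 (partner 2 proposes): partner 1 can get 647.04 next round, worth 0.8 × 647.04 = 517.632 now; partner 2 offers that and keeps 282.368.
Round 2 (partner 1 proposes): partner 2 can get 282.368 next round, worth 0.8 × 282.368 = 225.8944 now, so partner 1 offers 225.8944, keeping 574.1056.
Round 1 (partner 2 proposes): partner 1 can get 574.1056 next round, worth 0.8 × 574.1056 = 459.28448 now. Partner 2 offers 459.28448 and keeps 800 − 459.28448 = 340.71552.

340.72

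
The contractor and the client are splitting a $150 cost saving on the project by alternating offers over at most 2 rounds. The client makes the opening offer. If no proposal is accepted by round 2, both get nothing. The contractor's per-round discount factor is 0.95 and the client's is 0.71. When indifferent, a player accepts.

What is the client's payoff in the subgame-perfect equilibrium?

7.5

Round 2 (the contractor proposes): rejection yields 0 for the client; the contractor offers 0 and keeps 150.
Round 1 (the client proposes): the contractor can get 150 next round, worth 0.95 × 150 = 142.5 now. The client offers 142.5 and keeps 150 − 142.5 = 7.5.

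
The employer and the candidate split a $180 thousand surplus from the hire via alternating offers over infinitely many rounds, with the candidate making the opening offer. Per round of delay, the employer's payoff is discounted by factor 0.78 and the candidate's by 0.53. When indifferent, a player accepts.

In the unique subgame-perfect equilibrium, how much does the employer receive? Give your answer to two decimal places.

Let x be the candidate's share when the candidate proposes and y be the employer's share when the employer proposes.
The employer accepts iff offered ≥ 0.78·y, so x = 180 − 0.78y. Symmetrically y = 180 − 0.53x.
Substituting: x = 180 − 0.78(180 − 0.53x), giving x(1 − 0.53·0.78) = 180(1 − 0.78).
So x = 180 × 0.22 / 0.5866 ≈ 67.5077, and the employer receives 180 − x ≈ 112.4923.

112.49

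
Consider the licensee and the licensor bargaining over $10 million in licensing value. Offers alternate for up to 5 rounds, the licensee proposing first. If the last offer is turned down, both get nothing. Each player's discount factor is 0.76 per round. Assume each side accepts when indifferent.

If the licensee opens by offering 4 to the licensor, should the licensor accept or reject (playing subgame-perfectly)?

Round 5 (the licensee proposes): the licensor will accept anything ≥ 0, so the licensee offers 0 and keeps 10.
Round 4 (the licensor proposes): the licensee can get 10 next round, worth 0.76 × 10 = 7.6 now; the licensor offers that and keeps 2.4.
Round 3 (the licensee proposes): the licensor can get 2.4 next round, worth 0.76 × 2.4 = 1.824 now; the licensee offers that and keeps 8.176.
Round 2 (the licensor proposes): the licensee can get 8.176 next round, worth 0.76 × 8.176 = 6.21376 now, so the licensor offers 6.21376, keeping 3.78624.
So by rejecting in round 1, the licensor gets 3.78624 next round, worth 0.76 × 3.78624 = 2.8775424 now.
Offer 4 ≥ 2.8775424, so the licensor accepts.

Accept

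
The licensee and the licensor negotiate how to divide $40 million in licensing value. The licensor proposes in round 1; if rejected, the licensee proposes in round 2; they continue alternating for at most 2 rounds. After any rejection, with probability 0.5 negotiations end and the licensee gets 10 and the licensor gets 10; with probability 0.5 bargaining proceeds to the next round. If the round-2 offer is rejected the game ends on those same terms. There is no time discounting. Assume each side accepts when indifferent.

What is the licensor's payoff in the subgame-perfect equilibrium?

Round 2 (the licensee proposes): the licensor gets 10 if talks fail, so the licensee offers 10 and keeps 30.
Round 1 (the licensor proposes): rejecting gives the licensee an expected 0.5 × 30 + 0.5 × 10 = 20; the licensor offers that and keeps 20.

20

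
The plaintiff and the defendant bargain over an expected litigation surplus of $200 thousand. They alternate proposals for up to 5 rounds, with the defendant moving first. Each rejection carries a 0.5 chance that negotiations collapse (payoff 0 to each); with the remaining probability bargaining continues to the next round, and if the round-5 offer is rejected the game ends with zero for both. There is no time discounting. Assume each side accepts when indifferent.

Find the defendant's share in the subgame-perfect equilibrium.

Round 5 (the defendant proposes): the plaintiff will accept anything ≥ 0, so the defendant offers 0 and keeps 200.
Round 4 (the plaintiff proposes): rejecting gives the defendant an expected 0.5 × 200 = 100, so the plaintiff offers 100, keeping 100.
Round 3 (the defendant proposes): rejecting gives the plaintiff an expected 0.5 × 100 = 50; the defendant offers that and keeps 150.
Round 2 (the plaintiff proposes): rejecting gives the defendant an expected 0.5 × 150 = 75. The plaintiff offers 75 and keeps 200 − 75 = 125.
Round 1 (the defendant proposes): rejecting gives the plaintiff an expected 0.5 × 125 = 62.5; the defendant offers that and keeps 137.5.

137.5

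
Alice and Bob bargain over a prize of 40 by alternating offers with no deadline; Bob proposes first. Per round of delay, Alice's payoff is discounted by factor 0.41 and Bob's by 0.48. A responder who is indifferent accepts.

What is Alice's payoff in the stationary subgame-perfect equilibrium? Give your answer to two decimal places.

When Bob proposes, Alice accepts any offer worth at least 0.41 times what Alice would get by proposing next round; and vice versa.
This gives x = 40 − 0.41y and y = 40 − 0.48x, where x and y are each side's share when it proposes.
Hence (1 − 0.41·0.48)x = 40(1 − 0.41), i.e. 0.8032·x = 23.6.
x ≈ 29.3825; Alice's share is 40 − x ≈ 10.6175.

10.62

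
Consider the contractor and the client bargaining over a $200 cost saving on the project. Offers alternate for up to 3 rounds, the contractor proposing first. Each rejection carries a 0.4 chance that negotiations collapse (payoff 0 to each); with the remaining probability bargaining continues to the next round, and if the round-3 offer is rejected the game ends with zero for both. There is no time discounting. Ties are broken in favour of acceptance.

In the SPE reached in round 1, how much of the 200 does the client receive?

By backward induction:
Round 3 (the contractor proposes): the client will accept anything ≥ 0, so the contractor offers 0 and keeps 200.
Round 2 (the client proposes): rejecting gives the contractor an expected 0.6 × 200 = 120, so the client offers 120, keeping 80.
Round 1 (the contractor proposes): rejecting gives the client an expected 0.6 × 80 = 48. The contractor offers 48 and keeps 200 − 48 = 152.

48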